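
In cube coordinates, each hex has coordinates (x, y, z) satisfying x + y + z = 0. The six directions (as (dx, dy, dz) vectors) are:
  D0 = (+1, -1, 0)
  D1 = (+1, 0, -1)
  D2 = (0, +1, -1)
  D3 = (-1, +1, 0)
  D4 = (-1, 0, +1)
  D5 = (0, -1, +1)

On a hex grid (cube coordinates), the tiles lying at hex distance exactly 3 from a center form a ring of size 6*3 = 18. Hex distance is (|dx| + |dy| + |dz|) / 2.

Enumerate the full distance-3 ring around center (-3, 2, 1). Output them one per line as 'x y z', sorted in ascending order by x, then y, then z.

Answer: -6 2 4
-6 3 3
-6 4 2
-6 5 1
-5 1 4
-5 5 0
-4 0 4
-4 5 -1
-3 -1 4
-3 5 -2
-2 -1 3
-2 4 -2
-1 -1 2
-1 3 -2
0 -1 1
0 0 0
0 1 -1
0 2 -2

Derivation:
Walk ring at distance 3 from (-3, 2, 1):
Start at center + D4*3 = (-6, 2, 4)
  hex 0: (-6, 2, 4)
  hex 1: (-5, 1, 4)
  hex 2: (-4, 0, 4)
  hex 3: (-3, -1, 4)
  hex 4: (-2, -1, 3)
  hex 5: (-1, -1, 2)
  hex 6: (0, -1, 1)
  hex 7: (0, 0, 0)
  hex 8: (0, 1, -1)
  hex 9: (0, 2, -2)
  hex 10: (-1, 3, -2)
  hex 11: (-2, 4, -2)
  hex 12: (-3, 5, -2)
  hex 13: (-4, 5, -1)
  hex 14: (-5, 5, 0)
  hex 15: (-6, 5, 1)
  hex 16: (-6, 4, 2)
  hex 17: (-6, 3, 3)
Sorted: 18 hexes.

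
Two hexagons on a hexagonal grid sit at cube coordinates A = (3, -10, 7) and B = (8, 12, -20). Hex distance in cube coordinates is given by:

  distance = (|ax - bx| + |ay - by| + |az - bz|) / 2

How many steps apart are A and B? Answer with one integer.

|ax - bx| = |3 - 8| = 5
|ay - by| = |-10 - 12| = 22
|az - bz| = |7 - (-20)| = 27
distance = (5 + 22 + 27) / 2 = 54 / 2 = 27

Answer: 27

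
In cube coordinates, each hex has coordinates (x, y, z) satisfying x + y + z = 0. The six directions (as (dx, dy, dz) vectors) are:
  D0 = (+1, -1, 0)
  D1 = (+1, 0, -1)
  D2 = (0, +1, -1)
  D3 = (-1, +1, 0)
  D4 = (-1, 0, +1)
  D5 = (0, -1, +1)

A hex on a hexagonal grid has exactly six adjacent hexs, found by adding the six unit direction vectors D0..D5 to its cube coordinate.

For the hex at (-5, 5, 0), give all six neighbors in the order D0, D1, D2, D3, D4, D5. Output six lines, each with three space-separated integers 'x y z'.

Answer: -4 4 0
-4 5 -1
-5 6 -1
-6 6 0
-6 5 1
-5 4 1

Derivation:
Center: (-5, 5, 0). Add each direction:
  D0: (-5, 5, 0) + (1, -1, 0) = (-4, 4, 0)
  D1: (-5, 5, 0) + (1, 0, -1) = (-4, 5, -1)
  D2: (-5, 5, 0) + (0, 1, -1) = (-5, 6, -1)
  D3: (-5, 5, 0) + (-1, 1, 0) = (-6, 6, 0)
  D4: (-5, 5, 0) + (-1, 0, 1) = (-6, 5, 1)
  D5: (-5, 5, 0) + (0, -1, 1) = (-5, 4, 1)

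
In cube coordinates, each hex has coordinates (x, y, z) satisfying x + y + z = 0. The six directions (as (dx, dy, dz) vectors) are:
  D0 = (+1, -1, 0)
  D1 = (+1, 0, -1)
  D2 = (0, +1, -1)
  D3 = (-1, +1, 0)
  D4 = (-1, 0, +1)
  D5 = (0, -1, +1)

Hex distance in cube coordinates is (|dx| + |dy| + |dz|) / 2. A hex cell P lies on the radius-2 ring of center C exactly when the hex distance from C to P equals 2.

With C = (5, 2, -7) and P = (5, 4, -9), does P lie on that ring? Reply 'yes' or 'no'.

Answer: yes

Derivation:
|px - cx| = |5 - 5| = 0
|py - cy| = |4 - 2| = 2
|pz - cz| = |-9 - (-7)| = 2
distance = (0+2+2)/2 = 4/2 = 2
radius = 2; distance == radius -> yes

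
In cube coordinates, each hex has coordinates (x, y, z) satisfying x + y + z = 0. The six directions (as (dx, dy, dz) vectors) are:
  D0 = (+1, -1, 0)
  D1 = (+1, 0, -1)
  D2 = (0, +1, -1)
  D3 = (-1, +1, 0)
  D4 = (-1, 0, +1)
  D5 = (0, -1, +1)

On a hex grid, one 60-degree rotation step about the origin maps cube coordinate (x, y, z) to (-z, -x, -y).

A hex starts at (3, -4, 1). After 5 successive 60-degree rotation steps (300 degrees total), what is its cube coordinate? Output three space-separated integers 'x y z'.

Start: (3, -4, 1)
Step 1: (3, -4, 1) -> (-(1), -(3), -(-4)) = (-1, -3, 4)
Step 2: (-1, -3, 4) -> (-(4), -(-1), -(-3)) = (-4, 1, 3)
Step 3: (-4, 1, 3) -> (-(3), -(-4), -(1)) = (-3, 4, -1)
Step 4: (-3, 4, -1) -> (-(-1), -(-3), -(4)) = (1, 3, -4)
Step 5: (1, 3, -4) -> (-(-4), -(1), -(3)) = (4, -1, -3)

Answer: 4 -1 -3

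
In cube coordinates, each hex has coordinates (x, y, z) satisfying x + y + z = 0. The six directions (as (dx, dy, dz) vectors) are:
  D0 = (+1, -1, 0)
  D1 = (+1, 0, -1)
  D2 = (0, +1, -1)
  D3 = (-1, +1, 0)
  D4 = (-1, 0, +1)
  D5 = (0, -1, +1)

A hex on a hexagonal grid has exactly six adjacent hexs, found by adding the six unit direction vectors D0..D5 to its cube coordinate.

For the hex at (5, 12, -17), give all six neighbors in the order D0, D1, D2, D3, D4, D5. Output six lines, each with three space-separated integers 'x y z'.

Center: (5, 12, -17). Add each direction:
  D0: (5, 12, -17) + (1, -1, 0) = (6, 11, -17)
  D1: (5, 12, -17) + (1, 0, -1) = (6, 12, -18)
  D2: (5, 12, -17) + (0, 1, -1) = (5, 13, -18)
  D3: (5, 12, -17) + (-1, 1, 0) = (4, 13, -17)
  D4: (5, 12, -17) + (-1, 0, 1) = (4, 12, -16)
  D5: (5, 12, -17) + (0, -1, 1) = (5, 11, -16)

Answer: 6 11 -17
6 12 -18
5 13 -18
4 13 -17
4 12 -16
5 11 -16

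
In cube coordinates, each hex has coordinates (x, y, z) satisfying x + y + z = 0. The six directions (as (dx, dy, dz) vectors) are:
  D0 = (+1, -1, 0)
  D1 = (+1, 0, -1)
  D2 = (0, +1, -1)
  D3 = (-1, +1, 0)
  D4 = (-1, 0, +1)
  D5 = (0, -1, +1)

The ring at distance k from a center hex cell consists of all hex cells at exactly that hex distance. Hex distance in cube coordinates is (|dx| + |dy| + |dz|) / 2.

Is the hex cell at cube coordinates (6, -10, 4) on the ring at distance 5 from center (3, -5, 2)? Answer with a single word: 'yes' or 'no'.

Answer: yes

Derivation:
|px - cx| = |6 - 3| = 3
|py - cy| = |-10 - (-5)| = 5
|pz - cz| = |4 - 2| = 2
distance = (3+5+2)/2 = 10/2 = 5
radius = 5; distance == radius -> yes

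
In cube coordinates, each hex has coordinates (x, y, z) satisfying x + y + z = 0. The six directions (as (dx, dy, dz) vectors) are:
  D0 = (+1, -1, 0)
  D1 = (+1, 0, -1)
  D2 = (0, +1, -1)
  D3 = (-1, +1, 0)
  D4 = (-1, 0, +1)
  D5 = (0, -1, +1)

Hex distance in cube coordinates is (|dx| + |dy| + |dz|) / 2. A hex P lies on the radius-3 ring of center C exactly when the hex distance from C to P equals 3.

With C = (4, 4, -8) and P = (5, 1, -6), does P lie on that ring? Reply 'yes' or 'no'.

|px - cx| = |5 - 4| = 1
|py - cy| = |1 - 4| = 3
|pz - cz| = |-6 - (-8)| = 2
distance = (1+3+2)/2 = 6/2 = 3
radius = 3; distance == radius -> yes

Answer: yes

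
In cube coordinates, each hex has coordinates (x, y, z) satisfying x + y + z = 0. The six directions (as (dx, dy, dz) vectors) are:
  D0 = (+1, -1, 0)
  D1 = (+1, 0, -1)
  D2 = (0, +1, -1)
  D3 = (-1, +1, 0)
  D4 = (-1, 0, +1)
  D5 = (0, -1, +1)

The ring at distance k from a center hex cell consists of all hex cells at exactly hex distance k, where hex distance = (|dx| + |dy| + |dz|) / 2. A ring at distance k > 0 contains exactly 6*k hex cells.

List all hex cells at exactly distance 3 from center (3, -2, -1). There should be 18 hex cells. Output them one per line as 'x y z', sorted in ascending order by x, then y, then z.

Walk ring at distance 3 from (3, -2, -1):
Start at center + D4*3 = (0, -2, 2)
  hex 0: (0, -2, 2)
  hex 1: (1, -3, 2)
  hex 2: (2, -4, 2)
  hex 3: (3, -5, 2)
  hex 4: (4, -5, 1)
  hex 5: (5, -5, 0)
  hex 6: (6, -5, -1)
  hex 7: (6, -4, -2)
  hex 8: (6, -3, -3)
  hex 9: (6, -2, -4)
  hex 10: (5, -1, -4)
  hex 11: (4, 0, -4)
  hex 12: (3, 1, -4)
  hex 13: (2, 1, -3)
  hex 14: (1, 1, -2)
  hex 15: (0, 1, -1)
  hex 16: (0, 0, 0)
  hex 17: (0, -1, 1)
Sorted: 18 hexes.

Answer: 0 -2 2
0 -1 1
0 0 0
0 1 -1
1 -3 2
1 1 -2
2 -4 2
2 1 -3
3 -5 2
3 1 -4
4 -5 1
4 0 -4
5 -5 0
5 -1 -4
6 -5 -1
6 -4 -2
6 -3 -3
6 -2 -4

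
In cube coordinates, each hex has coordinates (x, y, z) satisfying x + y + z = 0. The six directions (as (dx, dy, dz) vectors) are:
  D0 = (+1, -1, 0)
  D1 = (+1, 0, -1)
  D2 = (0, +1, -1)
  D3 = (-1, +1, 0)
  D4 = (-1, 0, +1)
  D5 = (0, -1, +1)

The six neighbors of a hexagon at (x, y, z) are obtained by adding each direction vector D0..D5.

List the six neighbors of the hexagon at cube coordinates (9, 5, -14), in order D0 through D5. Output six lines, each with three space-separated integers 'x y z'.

Answer: 10 4 -14
10 5 -15
9 6 -15
8 6 -14
8 5 -13
9 4 -13

Derivation:
Center: (9, 5, -14). Add each direction:
  D0: (9, 5, -14) + (1, -1, 0) = (10, 4, -14)
  D1: (9, 5, -14) + (1, 0, -1) = (10, 5, -15)
  D2: (9, 5, -14) + (0, 1, -1) = (9, 6, -15)
  D3: (9, 5, -14) + (-1, 1, 0) = (8, 6, -14)
  D4: (9, 5, -14) + (-1, 0, 1) = (8, 5, -13)
  D5: (9, 5, -14) + (0, -1, 1) = (9, 4, -13)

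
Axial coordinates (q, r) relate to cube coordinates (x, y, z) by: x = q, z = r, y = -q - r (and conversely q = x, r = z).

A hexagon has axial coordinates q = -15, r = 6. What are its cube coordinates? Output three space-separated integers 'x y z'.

x = q = -15
z = r = 6
y = -x - z = -(-15) - (6) = 9

Answer: -15 9 6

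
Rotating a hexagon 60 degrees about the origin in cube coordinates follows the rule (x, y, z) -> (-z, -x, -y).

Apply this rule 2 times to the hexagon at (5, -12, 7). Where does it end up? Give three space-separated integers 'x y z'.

Answer: -12 7 5

Derivation:
Start: (5, -12, 7)
Step 1: (5, -12, 7) -> (-(7), -(5), -(-12)) = (-7, -5, 12)
Step 2: (-7, -5, 12) -> (-(12), -(-7), -(-5)) = (-12, 7, 5)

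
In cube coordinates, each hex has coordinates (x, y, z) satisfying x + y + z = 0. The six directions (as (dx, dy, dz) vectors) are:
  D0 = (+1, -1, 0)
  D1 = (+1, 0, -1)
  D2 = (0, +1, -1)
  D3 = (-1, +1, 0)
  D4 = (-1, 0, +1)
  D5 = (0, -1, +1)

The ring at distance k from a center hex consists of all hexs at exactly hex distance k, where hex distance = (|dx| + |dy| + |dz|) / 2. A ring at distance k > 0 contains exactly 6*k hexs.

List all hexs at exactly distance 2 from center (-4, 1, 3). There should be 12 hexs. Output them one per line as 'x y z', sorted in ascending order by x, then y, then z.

Answer: -6 1 5
-6 2 4
-6 3 3
-5 0 5
-5 3 2
-4 -1 5
-4 3 1
-3 -1 4
-3 2 1
-2 -1 3
-2 0 2
-2 1 1

Derivation:
Walk ring at distance 2 from (-4, 1, 3):
Start at center + D4*2 = (-6, 1, 5)
  hex 0: (-6, 1, 5)
  hex 1: (-5, 0, 5)
  hex 2: (-4, -1, 5)
  hex 3: (-3, -1, 4)
  hex 4: (-2, -1, 3)
  hex 5: (-2, 0, 2)
  hex 6: (-2, 1, 1)
  hex 7: (-3, 2, 1)
  hex 8: (-4, 3, 1)
  hex 9: (-5, 3, 2)
  hex 10: (-6, 3, 3)
  hex 11: (-6, 2, 4)
Sorted: 12 hexes.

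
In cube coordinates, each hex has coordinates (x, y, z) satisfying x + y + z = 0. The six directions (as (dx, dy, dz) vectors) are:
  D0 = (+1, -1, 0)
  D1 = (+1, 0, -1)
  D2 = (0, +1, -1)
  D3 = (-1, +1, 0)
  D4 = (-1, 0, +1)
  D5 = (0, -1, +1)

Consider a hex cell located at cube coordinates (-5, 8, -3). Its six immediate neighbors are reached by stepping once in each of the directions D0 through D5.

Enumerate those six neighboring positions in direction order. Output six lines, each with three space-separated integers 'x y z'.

Answer: -4 7 -3
-4 8 -4
-5 9 -4
-6 9 -3
-6 8 -2
-5 7 -2

Derivation:
Center: (-5, 8, -3). Add each direction:
  D0: (-5, 8, -3) + (1, -1, 0) = (-4, 7, -3)
  D1: (-5, 8, -3) + (1, 0, -1) = (-4, 8, -4)
  D2: (-5, 8, -3) + (0, 1, -1) = (-5, 9, -4)
  D3: (-5, 8, -3) + (-1, 1, 0) = (-6, 9, -3)
  D4: (-5, 8, -3) + (-1, 0, 1) = (-6, 8, -2)
  D5: (-5, 8, -3) + (0, -1, 1) = (-5, 7, -2)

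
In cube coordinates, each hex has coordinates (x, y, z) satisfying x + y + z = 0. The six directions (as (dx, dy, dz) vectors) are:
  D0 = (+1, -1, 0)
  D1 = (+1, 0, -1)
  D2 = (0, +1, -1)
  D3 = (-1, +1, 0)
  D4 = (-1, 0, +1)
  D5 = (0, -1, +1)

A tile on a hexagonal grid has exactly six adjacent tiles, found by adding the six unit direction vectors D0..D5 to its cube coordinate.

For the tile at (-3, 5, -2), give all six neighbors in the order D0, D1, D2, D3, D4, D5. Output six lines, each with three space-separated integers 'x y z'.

Center: (-3, 5, -2). Add each direction:
  D0: (-3, 5, -2) + (1, -1, 0) = (-2, 4, -2)
  D1: (-3, 5, -2) + (1, 0, -1) = (-2, 5, -3)
  D2: (-3, 5, -2) + (0, 1, -1) = (-3, 6, -3)
  D3: (-3, 5, -2) + (-1, 1, 0) = (-4, 6, -2)
  D4: (-3, 5, -2) + (-1, 0, 1) = (-4, 5, -1)
  D5: (-3, 5, -2) + (0, -1, 1) = (-3, 4, -1)

Answer: -2 4 -2
-2 5 -3
-3 6 -3
-4 6 -2
-4 5 -1
-3 4 -1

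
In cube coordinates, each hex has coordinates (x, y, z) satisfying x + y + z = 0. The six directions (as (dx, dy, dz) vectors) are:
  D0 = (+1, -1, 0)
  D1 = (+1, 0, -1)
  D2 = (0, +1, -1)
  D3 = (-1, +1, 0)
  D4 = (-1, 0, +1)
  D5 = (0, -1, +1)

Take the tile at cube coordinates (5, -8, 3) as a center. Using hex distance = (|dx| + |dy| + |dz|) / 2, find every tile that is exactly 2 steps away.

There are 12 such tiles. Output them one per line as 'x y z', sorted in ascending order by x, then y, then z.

Answer: 3 -8 5
3 -7 4
3 -6 3
4 -9 5
4 -6 2
5 -10 5
5 -6 1
6 -10 4
6 -7 1
7 -10 3
7 -9 2
7 -8 1

Derivation:
Walk ring at distance 2 from (5, -8, 3):
Start at center + D4*2 = (3, -8, 5)
  hex 0: (3, -8, 5)
  hex 1: (4, -9, 5)
  hex 2: (5, -10, 5)
  hex 3: (6, -10, 4)
  hex 4: (7, -10, 3)
  hex 5: (7, -9, 2)
  hex 6: (7, -8, 1)
  hex 7: (6, -7, 1)
  hex 8: (5, -6, 1)
  hex 9: (4, -6, 2)
  hex 10: (3, -6, 3)
  hex 11: (3, -7, 4)
Sorted: 12 hexes.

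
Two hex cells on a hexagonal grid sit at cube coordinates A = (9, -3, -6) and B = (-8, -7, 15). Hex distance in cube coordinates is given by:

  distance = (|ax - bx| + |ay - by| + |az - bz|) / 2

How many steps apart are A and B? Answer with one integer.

Answer: 21

Derivation:
|ax - bx| = |9 - (-8)| = 17
|ay - by| = |-3 - (-7)| = 4
|az - bz| = |-6 - 15| = 21
distance = (17 + 4 + 21) / 2 = 42 / 2 = 21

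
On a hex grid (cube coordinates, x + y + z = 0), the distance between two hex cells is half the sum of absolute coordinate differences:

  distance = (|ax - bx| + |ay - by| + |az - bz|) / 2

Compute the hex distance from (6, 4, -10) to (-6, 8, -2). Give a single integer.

|ax - bx| = |6 - (-6)| = 12
|ay - by| = |4 - 8| = 4
|az - bz| = |-10 - (-2)| = 8
distance = (12 + 4 + 8) / 2 = 24 / 2 = 12

Answer: 12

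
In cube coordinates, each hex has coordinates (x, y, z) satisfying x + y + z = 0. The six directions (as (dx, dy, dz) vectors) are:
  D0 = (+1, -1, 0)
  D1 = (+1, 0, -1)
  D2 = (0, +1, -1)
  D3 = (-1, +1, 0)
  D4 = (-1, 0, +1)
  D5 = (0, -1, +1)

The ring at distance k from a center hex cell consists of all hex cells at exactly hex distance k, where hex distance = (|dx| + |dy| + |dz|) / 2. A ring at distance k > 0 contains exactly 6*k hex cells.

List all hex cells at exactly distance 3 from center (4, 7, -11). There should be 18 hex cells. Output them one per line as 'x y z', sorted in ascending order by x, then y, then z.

Walk ring at distance 3 from (4, 7, -11):
Start at center + D4*3 = (1, 7, -8)
  hex 0: (1, 7, -8)
  hex 1: (2, 6, -8)
  hex 2: (3, 5, -8)
  hex 3: (4, 4, -8)
  hex 4: (5, 4, -9)
  hex 5: (6, 4, -10)
  hex 6: (7, 4, -11)
  hex 7: (7, 5, -12)
  hex 8: (7, 6, -13)
  hex 9: (7, 7, -14)
  hex 10: (6, 8, -14)
  hex 11: (5, 9, -14)
  hex 12: (4, 10, -14)
  hex 13: (3, 10, -13)
  hex 14: (2, 10, -12)
  hex 15: (1, 10, -11)
  hex 16: (1, 9, -10)
  hex 17: (1, 8, -9)
Sorted: 18 hexes.

Answer: 1 7 -8
1 8 -9
1 9 -10
1 10 -11
2 6 -8
2 10 -12
3 5 -8
3 10 -13
4 4 -8
4 10 -14
5 4 -9
5 9 -14
6 4 -10
6 8 -14
7 4 -11
7 5 -12
7 6 -13
7 7 -14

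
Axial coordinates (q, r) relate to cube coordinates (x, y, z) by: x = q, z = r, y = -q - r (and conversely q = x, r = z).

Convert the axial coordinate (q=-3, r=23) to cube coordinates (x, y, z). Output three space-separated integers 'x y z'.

x = q = -3
z = r = 23
y = -x - z = -(-3) - (23) = -20

Answer: -3 -20 23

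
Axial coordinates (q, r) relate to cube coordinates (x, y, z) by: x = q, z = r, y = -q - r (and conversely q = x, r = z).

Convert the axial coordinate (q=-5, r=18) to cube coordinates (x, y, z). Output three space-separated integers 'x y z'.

Answer: -5 -13 18

Derivation:
x = q = -5
z = r = 18
y = -x - z = -(-5) - (18) = -13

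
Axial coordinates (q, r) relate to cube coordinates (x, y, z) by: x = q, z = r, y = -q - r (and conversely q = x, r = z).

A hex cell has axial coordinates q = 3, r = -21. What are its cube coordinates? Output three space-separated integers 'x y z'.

x = q = 3
z = r = -21
y = -x - z = -(3) - (-21) = 18

Answer: 3 18 -21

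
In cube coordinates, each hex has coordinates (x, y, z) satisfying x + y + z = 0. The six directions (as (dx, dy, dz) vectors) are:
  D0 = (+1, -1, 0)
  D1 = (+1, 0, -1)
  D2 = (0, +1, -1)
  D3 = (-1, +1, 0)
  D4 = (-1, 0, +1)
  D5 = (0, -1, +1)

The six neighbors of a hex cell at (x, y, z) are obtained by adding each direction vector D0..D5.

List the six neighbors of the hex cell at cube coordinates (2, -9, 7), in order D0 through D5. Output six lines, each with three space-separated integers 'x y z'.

Center: (2, -9, 7). Add each direction:
  D0: (2, -9, 7) + (1, -1, 0) = (3, -10, 7)
  D1: (2, -9, 7) + (1, 0, -1) = (3, -9, 6)
  D2: (2, -9, 7) + (0, 1, -1) = (2, -8, 6)
  D3: (2, -9, 7) + (-1, 1, 0) = (1, -8, 7)
  D4: (2, -9, 7) + (-1, 0, 1) = (1, -9, 8)
  D5: (2, -9, 7) + (0, -1, 1) = (2, -10, 8)

Answer: 3 -10 7
3 -9 6
2 -8 6
1 -8 7
1 -9 8
2 -10 8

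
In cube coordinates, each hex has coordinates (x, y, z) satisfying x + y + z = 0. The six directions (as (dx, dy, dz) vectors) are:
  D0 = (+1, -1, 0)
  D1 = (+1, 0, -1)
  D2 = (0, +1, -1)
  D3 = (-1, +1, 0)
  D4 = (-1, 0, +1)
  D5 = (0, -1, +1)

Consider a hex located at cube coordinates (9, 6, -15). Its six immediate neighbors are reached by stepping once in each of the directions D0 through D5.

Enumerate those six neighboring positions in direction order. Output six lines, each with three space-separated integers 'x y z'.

Answer: 10 5 -15
10 6 -16
9 7 -16
8 7 -15
8 6 -14
9 5 -14

Derivation:
Center: (9, 6, -15). Add each direction:
  D0: (9, 6, -15) + (1, -1, 0) = (10, 5, -15)
  D1: (9, 6, -15) + (1, 0, -1) = (10, 6, -16)
  D2: (9, 6, -15) + (0, 1, -1) = (9, 7, -16)
  D3: (9, 6, -15) + (-1, 1, 0) = (8, 7, -15)
  D4: (9, 6, -15) + (-1, 0, 1) = (8, 6, -14)
  D5: (9, 6, -15) + (0, -1, 1) = (9, 5, -14)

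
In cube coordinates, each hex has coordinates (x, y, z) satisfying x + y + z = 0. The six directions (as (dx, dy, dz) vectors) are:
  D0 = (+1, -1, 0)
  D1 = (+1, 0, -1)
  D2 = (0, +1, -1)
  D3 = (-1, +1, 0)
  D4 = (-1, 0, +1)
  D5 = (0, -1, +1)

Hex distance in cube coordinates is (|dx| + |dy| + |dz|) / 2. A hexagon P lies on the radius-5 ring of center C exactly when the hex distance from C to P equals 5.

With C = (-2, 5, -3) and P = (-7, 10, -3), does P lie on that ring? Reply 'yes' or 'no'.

Answer: yes

Derivation:
|px - cx| = |-7 - (-2)| = 5
|py - cy| = |10 - 5| = 5
|pz - cz| = |-3 - (-3)| = 0
distance = (5+5+0)/2 = 10/2 = 5
radius = 5; distance == radius -> yes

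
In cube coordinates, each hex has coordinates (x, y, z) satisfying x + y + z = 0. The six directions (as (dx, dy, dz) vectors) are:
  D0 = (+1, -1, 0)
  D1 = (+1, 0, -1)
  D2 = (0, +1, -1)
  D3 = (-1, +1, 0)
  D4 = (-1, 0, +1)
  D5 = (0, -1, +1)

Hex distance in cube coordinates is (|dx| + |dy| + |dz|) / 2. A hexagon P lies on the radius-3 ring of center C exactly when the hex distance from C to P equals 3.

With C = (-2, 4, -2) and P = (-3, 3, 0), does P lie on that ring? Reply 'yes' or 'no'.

|px - cx| = |-3 - (-2)| = 1
|py - cy| = |3 - 4| = 1
|pz - cz| = |0 - (-2)| = 2
distance = (1+1+2)/2 = 4/2 = 2
radius = 3; distance != radius -> no

Answer: no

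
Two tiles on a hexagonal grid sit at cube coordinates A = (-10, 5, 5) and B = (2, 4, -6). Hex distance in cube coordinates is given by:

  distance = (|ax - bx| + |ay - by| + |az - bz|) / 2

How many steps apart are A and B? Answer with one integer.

Answer: 12

Derivation:
|ax - bx| = |-10 - 2| = 12
|ay - by| = |5 - 4| = 1
|az - bz| = |5 - (-6)| = 11
distance = (12 + 1 + 11) / 2 = 24 / 2 = 12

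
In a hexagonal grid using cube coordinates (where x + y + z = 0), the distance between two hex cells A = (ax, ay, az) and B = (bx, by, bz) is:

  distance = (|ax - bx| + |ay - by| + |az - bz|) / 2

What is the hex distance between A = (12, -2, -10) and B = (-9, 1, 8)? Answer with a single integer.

|ax - bx| = |12 - (-9)| = 21
|ay - by| = |-2 - 1| = 3
|az - bz| = |-10 - 8| = 18
distance = (21 + 3 + 18) / 2 = 42 / 2 = 21

Answer: 21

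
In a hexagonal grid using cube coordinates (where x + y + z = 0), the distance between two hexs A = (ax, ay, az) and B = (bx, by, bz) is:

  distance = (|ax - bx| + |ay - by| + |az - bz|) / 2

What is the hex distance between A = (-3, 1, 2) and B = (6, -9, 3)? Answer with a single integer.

Answer: 10

Derivation:
|ax - bx| = |-3 - 6| = 9
|ay - by| = |1 - (-9)| = 10
|az - bz| = |2 - 3| = 1
distance = (9 + 10 + 1) / 2 = 20 / 2 = 10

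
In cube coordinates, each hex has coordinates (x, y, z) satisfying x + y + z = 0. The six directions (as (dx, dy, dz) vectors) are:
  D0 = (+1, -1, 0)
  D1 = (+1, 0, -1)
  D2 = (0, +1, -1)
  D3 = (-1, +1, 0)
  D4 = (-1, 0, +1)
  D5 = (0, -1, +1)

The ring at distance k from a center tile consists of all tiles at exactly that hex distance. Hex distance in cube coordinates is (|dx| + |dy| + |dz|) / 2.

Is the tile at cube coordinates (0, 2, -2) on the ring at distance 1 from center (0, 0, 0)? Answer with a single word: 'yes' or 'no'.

Answer: no

Derivation:
|px - cx| = |0 - 0| = 0
|py - cy| = |2 - 0| = 2
|pz - cz| = |-2 - 0| = 2
distance = (0+2+2)/2 = 4/2 = 2
radius = 1; distance != radius -> no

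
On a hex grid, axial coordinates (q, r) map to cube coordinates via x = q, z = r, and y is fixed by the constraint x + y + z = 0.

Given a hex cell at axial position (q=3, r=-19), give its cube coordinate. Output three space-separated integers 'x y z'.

x = q = 3
z = r = -19
y = -x - z = -(3) - (-19) = 16

Answer: 3 16 -19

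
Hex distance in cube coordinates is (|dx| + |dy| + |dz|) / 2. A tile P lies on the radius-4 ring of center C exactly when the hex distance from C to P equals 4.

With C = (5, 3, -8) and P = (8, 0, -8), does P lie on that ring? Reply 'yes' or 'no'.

Answer: no

Derivation:
|px - cx| = |8 - 5| = 3
|py - cy| = |0 - 3| = 3
|pz - cz| = |-8 - (-8)| = 0
distance = (3+3+0)/2 = 6/2 = 3
radius = 4; distance != radius -> no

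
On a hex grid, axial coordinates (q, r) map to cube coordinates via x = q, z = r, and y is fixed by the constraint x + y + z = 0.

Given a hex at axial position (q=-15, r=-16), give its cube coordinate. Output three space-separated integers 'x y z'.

x = q = -15
z = r = -16
y = -x - z = -(-15) - (-16) = 31

Answer: -15 31 -16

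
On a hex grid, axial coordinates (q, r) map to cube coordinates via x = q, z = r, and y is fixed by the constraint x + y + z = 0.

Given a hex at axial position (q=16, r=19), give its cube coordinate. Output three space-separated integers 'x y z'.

x = q = 16
z = r = 19
y = -x - z = -(16) - (19) = -35

Answer: 16 -35 19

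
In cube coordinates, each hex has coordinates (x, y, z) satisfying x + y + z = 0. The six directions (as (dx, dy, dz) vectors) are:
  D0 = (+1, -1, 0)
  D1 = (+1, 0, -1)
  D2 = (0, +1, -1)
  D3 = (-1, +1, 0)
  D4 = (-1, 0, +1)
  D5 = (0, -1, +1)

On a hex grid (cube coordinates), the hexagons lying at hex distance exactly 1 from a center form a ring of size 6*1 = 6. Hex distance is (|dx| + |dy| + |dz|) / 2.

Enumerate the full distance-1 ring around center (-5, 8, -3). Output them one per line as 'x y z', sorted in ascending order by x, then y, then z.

Answer: -6 8 -2
-6 9 -3
-5 7 -2
-5 9 -4
-4 7 -3
-4 8 -4

Derivation:
Walk ring at distance 1 from (-5, 8, -3):
Start at center + D4*1 = (-6, 8, -2)
  hex 0: (-6, 8, -2)
  hex 1: (-5, 7, -2)
  hex 2: (-4, 7, -3)
  hex 3: (-4, 8, -4)
  hex 4: (-5, 9, -4)
  hex 5: (-6, 9, -3)
Sorted: 6 hexes.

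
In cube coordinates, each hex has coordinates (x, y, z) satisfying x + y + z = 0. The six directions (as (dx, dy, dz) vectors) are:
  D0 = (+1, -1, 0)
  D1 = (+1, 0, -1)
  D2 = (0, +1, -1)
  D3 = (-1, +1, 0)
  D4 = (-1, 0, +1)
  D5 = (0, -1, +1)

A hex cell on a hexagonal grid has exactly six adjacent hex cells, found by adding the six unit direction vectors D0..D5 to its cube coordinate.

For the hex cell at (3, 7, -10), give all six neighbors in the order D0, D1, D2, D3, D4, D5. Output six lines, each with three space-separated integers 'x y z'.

Answer: 4 6 -10
4 7 -11
3 8 -11
2 8 -10
2 7 -9
3 6 -9

Derivation:
Center: (3, 7, -10). Add each direction:
  D0: (3, 7, -10) + (1, -1, 0) = (4, 6, -10)
  D1: (3, 7, -10) + (1, 0, -1) = (4, 7, -11)
  D2: (3, 7, -10) + (0, 1, -1) = (3, 8, -11)
  D3: (3, 7, -10) + (-1, 1, 0) = (2, 8, -10)
  D4: (3, 7, -10) + (-1, 0, 1) = (2, 7, -9)
  D5: (3, 7, -10) + (0, -1, 1) = (3, 6, -9)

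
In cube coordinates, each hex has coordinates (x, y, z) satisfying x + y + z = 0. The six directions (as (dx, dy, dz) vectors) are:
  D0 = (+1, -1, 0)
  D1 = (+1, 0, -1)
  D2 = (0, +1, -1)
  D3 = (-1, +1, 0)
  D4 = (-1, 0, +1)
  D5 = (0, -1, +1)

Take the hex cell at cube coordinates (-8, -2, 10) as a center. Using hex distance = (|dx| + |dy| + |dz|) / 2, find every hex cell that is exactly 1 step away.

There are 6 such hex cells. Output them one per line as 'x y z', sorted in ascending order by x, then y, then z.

Walk ring at distance 1 from (-8, -2, 10):
Start at center + D4*1 = (-9, -2, 11)
  hex 0: (-9, -2, 11)
  hex 1: (-8, -3, 11)
  hex 2: (-7, -3, 10)
  hex 3: (-7, -2, 9)
  hex 4: (-8, -1, 9)
  hex 5: (-9, -1, 10)
Sorted: 6 hexes.

Answer: -9 -2 11
-9 -1 10
-8 -3 11
-8 -1 9
-7 -3 10
-7 -2 9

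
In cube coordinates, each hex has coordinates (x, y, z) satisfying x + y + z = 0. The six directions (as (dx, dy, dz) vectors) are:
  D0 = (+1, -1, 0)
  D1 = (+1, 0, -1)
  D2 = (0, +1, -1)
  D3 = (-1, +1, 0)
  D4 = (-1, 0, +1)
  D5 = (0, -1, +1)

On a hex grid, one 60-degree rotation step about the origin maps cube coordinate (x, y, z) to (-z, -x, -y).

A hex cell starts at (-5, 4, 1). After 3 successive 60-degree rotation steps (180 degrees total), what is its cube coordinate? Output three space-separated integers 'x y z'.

Start: (-5, 4, 1)
Step 1: (-5, 4, 1) -> (-(1), -(-5), -(4)) = (-1, 5, -4)
Step 2: (-1, 5, -4) -> (-(-4), -(-1), -(5)) = (4, 1, -5)
Step 3: (4, 1, -5) -> (-(-5), -(4), -(1)) = (5, -4, -1)

Answer: 5 -4 -1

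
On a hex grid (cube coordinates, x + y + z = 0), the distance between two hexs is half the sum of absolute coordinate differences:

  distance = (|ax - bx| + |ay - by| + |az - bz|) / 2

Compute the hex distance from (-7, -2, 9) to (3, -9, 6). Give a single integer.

|ax - bx| = |-7 - 3| = 10
|ay - by| = |-2 - (-9)| = 7
|az - bz| = |9 - 6| = 3
distance = (10 + 7 + 3) / 2 = 20 / 2 = 10

Answer: 10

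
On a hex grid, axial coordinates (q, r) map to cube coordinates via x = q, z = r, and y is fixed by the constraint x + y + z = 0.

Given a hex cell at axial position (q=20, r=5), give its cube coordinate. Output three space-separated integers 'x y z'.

x = q = 20
z = r = 5
y = -x - z = -(20) - (5) = -25

Answer: 20 -25 5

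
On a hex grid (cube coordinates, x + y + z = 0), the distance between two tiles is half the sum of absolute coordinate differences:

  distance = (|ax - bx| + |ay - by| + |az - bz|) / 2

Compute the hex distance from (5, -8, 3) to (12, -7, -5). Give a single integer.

Answer: 8

Derivation:
|ax - bx| = |5 - 12| = 7
|ay - by| = |-8 - (-7)| = 1
|az - bz| = |3 - (-5)| = 8
distance = (7 + 1 + 8) / 2 = 16 / 2 = 8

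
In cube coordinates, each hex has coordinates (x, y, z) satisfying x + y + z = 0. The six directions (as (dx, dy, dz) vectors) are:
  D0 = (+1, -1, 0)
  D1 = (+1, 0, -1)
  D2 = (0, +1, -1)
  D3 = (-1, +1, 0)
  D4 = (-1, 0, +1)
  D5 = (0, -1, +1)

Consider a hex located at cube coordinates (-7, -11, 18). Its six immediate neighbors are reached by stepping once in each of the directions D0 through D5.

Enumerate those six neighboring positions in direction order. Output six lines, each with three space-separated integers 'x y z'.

Center: (-7, -11, 18). Add each direction:
  D0: (-7, -11, 18) + (1, -1, 0) = (-6, -12, 18)
  D1: (-7, -11, 18) + (1, 0, -1) = (-6, -11, 17)
  D2: (-7, -11, 18) + (0, 1, -1) = (-7, -10, 17)
  D3: (-7, -11, 18) + (-1, 1, 0) = (-8, -10, 18)
  D4: (-7, -11, 18) + (-1, 0, 1) = (-8, -11, 19)
  D5: (-7, -11, 18) + (0, -1, 1) = (-7, -12, 19)

Answer: -6 -12 18
-6 -11 17
-7 -10 17
-8 -10 18
-8 -11 19
-7 -12 19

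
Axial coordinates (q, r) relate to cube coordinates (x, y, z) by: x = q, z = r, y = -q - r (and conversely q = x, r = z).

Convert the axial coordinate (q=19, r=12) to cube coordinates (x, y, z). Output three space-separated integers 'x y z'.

x = q = 19
z = r = 12
y = -x - z = -(19) - (12) = -31

Answer: 19 -31 12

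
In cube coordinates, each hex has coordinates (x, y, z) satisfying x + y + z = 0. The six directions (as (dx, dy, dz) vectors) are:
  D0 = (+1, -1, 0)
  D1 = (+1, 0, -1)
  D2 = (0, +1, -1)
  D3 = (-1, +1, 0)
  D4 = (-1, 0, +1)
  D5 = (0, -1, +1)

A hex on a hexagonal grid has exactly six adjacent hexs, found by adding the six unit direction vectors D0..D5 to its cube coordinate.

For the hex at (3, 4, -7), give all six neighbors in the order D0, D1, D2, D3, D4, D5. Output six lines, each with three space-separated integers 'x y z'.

Center: (3, 4, -7). Add each direction:
  D0: (3, 4, -7) + (1, -1, 0) = (4, 3, -7)
  D1: (3, 4, -7) + (1, 0, -1) = (4, 4, -8)
  D2: (3, 4, -7) + (0, 1, -1) = (3, 5, -8)
  D3: (3, 4, -7) + (-1, 1, 0) = (2, 5, -7)
  D4: (3, 4, -7) + (-1, 0, 1) = (2, 4, -6)
  D5: (3, 4, -7) + (0, -1, 1) = (3, 3, -6)

Answer: 4 3 -7
4 4 -8
3 5 -8
2 5 -7
2 4 -6
3 3 -6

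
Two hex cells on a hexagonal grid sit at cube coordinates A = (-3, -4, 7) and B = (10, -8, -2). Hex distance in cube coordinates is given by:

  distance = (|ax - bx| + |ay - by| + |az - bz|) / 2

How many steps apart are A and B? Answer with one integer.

Answer: 13

Derivation:
|ax - bx| = |-3 - 10| = 13
|ay - by| = |-4 - (-8)| = 4
|az - bz| = |7 - (-2)| = 9
distance = (13 + 4 + 9) / 2 = 26 / 2 = 13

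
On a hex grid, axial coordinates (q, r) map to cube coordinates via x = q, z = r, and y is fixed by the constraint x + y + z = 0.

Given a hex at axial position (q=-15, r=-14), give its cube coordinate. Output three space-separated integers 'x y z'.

x = q = -15
z = r = -14
y = -x - z = -(-15) - (-14) = 29

Answer: -15 29 -14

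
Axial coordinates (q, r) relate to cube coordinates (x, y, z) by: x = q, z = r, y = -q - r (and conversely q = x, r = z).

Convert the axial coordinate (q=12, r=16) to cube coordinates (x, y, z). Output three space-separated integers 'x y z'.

Answer: 12 -28 16

Derivation:
x = q = 12
z = r = 16
y = -x - z = -(12) - (16) = -28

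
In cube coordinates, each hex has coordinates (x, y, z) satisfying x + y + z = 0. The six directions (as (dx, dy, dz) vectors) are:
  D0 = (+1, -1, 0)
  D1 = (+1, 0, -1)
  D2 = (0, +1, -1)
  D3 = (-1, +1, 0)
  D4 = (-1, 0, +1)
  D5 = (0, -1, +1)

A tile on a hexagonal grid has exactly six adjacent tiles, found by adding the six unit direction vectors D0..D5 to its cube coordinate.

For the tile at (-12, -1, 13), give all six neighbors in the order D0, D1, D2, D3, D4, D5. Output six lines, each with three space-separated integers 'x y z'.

Center: (-12, -1, 13). Add each direction:
  D0: (-12, -1, 13) + (1, -1, 0) = (-11, -2, 13)
  D1: (-12, -1, 13) + (1, 0, -1) = (-11, -1, 12)
  D2: (-12, -1, 13) + (0, 1, -1) = (-12, 0, 12)
  D3: (-12, -1, 13) + (-1, 1, 0) = (-13, 0, 13)
  D4: (-12, -1, 13) + (-1, 0, 1) = (-13, -1, 14)
  D5: (-12, -1, 13) + (0, -1, 1) = (-12, -2, 14)

Answer: -11 -2 13
-11 -1 12
-12 0 12
-13 0 13
-13 -1 14
-12 -2 14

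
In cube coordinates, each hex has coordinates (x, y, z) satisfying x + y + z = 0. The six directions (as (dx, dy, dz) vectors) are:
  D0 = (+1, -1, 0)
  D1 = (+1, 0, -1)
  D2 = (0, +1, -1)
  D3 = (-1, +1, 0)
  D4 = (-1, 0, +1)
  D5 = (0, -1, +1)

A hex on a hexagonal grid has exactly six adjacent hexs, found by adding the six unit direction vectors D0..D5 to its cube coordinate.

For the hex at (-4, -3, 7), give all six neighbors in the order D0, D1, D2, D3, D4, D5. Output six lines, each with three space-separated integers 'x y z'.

Center: (-4, -3, 7). Add each direction:
  D0: (-4, -3, 7) + (1, -1, 0) = (-3, -4, 7)
  D1: (-4, -3, 7) + (1, 0, -1) = (-3, -3, 6)
  D2: (-4, -3, 7) + (0, 1, -1) = (-4, -2, 6)
  D3: (-4, -3, 7) + (-1, 1, 0) = (-5, -2, 7)
  D4: (-4, -3, 7) + (-1, 0, 1) = (-5, -3, 8)
  D5: (-4, -3, 7) + (0, -1, 1) = (-4, -4, 8)

Answer: -3 -4 7
-3 -3 6
-4 -2 6
-5 -2 7
-5 -3 8
-4 -4 8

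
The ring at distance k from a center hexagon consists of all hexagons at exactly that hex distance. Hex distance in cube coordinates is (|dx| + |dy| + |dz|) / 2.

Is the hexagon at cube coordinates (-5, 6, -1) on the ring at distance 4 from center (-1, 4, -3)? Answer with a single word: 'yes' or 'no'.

Answer: yes

Derivation:
|px - cx| = |-5 - (-1)| = 4
|py - cy| = |6 - 4| = 2
|pz - cz| = |-1 - (-3)| = 2
distance = (4+2+2)/2 = 8/2 = 4
radius = 4; distance == radius -> yes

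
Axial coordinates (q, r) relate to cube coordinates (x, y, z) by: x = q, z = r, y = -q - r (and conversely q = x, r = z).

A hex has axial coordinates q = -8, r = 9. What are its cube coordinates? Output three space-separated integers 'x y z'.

Answer: -8 -1 9

Derivation:
x = q = -8
z = r = 9
y = -x - z = -(-8) - (9) = -1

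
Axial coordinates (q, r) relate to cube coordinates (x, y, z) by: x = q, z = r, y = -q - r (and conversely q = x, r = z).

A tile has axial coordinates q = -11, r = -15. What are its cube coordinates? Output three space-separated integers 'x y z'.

Answer: -11 26 -15

Derivation:
x = q = -11
z = r = -15
y = -x - z = -(-11) - (-15) = 26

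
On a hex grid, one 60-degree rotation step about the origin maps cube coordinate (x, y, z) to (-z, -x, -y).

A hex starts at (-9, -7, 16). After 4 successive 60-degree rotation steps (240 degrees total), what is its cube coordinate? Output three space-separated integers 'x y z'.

Start: (-9, -7, 16)
Step 1: (-9, -7, 16) -> (-(16), -(-9), -(-7)) = (-16, 9, 7)
Step 2: (-16, 9, 7) -> (-(7), -(-16), -(9)) = (-7, 16, -9)
Step 3: (-7, 16, -9) -> (-(-9), -(-7), -(16)) = (9, 7, -16)
Step 4: (9, 7, -16) -> (-(-16), -(9), -(7)) = (16, -9, -7)

Answer: 16 -9 -7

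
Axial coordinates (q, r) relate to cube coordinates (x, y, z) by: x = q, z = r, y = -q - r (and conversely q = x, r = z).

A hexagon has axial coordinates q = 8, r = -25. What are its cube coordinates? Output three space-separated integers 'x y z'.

x = q = 8
z = r = -25
y = -x - z = -(8) - (-25) = 17

Answer: 8 17 -25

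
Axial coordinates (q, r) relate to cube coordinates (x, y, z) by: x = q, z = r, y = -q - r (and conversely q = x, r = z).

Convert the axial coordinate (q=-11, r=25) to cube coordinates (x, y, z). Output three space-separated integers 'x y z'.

x = q = -11
z = r = 25
y = -x - z = -(-11) - (25) = -14

Answer: -11 -14 25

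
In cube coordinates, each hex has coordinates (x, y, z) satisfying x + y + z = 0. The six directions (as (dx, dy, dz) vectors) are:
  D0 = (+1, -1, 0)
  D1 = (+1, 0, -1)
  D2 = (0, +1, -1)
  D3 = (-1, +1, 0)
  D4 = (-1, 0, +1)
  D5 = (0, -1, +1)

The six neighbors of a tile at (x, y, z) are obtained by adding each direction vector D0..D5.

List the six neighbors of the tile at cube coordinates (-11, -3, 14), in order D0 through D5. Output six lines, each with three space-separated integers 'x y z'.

Answer: -10 -4 14
-10 -3 13
-11 -2 13
-12 -2 14
-12 -3 15
-11 -4 15

Derivation:
Center: (-11, -3, 14). Add each direction:
  D0: (-11, -3, 14) + (1, -1, 0) = (-10, -4, 14)
  D1: (-11, -3, 14) + (1, 0, -1) = (-10, -3, 13)
  D2: (-11, -3, 14) + (0, 1, -1) = (-11, -2, 13)
  D3: (-11, -3, 14) + (-1, 1, 0) = (-12, -2, 14)
  D4: (-11, -3, 14) + (-1, 0, 1) = (-12, -3, 15)
  D5: (-11, -3, 14) + (0, -1, 1) = (-11, -4, 15)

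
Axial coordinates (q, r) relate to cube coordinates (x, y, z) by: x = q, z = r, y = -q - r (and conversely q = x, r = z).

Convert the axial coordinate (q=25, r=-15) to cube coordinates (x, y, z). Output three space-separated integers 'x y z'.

x = q = 25
z = r = -15
y = -x - z = -(25) - (-15) = -10

Answer: 25 -10 -15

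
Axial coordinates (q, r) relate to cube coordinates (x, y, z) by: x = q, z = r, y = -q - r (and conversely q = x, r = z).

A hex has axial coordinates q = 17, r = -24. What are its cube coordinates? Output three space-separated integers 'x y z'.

x = q = 17
z = r = -24
y = -x - z = -(17) - (-24) = 7

Answer: 17 7 -24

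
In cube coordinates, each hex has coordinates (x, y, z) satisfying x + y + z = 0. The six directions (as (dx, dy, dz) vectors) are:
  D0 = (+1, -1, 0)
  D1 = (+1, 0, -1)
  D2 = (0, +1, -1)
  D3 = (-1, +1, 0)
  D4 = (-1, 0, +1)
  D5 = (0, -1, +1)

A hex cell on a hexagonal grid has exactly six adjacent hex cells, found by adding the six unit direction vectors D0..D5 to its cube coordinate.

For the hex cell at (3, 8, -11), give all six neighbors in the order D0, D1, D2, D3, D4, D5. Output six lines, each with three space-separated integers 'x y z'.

Center: (3, 8, -11). Add each direction:
  D0: (3, 8, -11) + (1, -1, 0) = (4, 7, -11)
  D1: (3, 8, -11) + (1, 0, -1) = (4, 8, -12)
  D2: (3, 8, -11) + (0, 1, -1) = (3, 9, -12)
  D3: (3, 8, -11) + (-1, 1, 0) = (2, 9, -11)
  D4: (3, 8, -11) + (-1, 0, 1) = (2, 8, -10)
  D5: (3, 8, -11) + (0, -1, 1) = (3, 7, -10)

Answer: 4 7 -11
4 8 -12
3 9 -12
2 9 -11
2 8 -10
3 7 -10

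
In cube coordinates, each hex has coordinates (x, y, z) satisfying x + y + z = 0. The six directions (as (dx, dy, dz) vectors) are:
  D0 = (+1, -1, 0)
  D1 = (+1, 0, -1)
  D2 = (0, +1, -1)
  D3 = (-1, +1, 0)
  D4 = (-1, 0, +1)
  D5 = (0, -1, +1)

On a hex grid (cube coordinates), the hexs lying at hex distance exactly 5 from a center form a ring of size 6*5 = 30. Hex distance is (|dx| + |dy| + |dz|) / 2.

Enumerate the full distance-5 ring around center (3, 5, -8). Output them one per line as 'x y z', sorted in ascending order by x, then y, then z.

Walk ring at distance 5 from (3, 5, -8):
Start at center + D4*5 = (-2, 5, -3)
  hex 0: (-2, 5, -3)
  hex 1: (-1, 4, -3)
  hex 2: (0, 3, -3)
  hex 3: (1, 2, -3)
  hex 4: (2, 1, -3)
  hex 5: (3, 0, -3)
  hex 6: (4, 0, -4)
  hex 7: (5, 0, -5)
  hex 8: (6, 0, -6)
  hex 9: (7, 0, -7)
  hex 10: (8, 0, -8)
  hex 11: (8, 1, -9)
  hex 12: (8, 2, -10)
  hex 13: (8, 3, -11)
  hex 14: (8, 4, -12)
  hex 15: (8, 5, -13)
  hex 16: (7, 6, -13)
  hex 17: (6, 7, -13)
  hex 18: (5, 8, -13)
  hex 19: (4, 9, -13)
  hex 20: (3, 10, -13)
  hex 21: (2, 10, -12)
  hex 22: (1, 10, -11)
  hex 23: (0, 10, -10)
  hex 24: (-1, 10, -9)
  hex 25: (-2, 10, -8)
  hex 26: (-2, 9, -7)
  hex 27: (-2, 8, -6)
  hex 28: (-2, 7, -5)
  hex 29: (-2, 6, -4)
Sorted: 30 hexes.

Answer: -2 5 -3
-2 6 -4
-2 7 -5
-2 8 -6
-2 9 -7
-2 10 -8
-1 4 -3
-1 10 -9
0 3 -3
0 10 -10
1 2 -3
1 10 -11
2 1 -3
2 10 -12
3 0 -3
3 10 -13
4 0 -4
4 9 -13
5 0 -5
5 8 -13
6 0 -6
6 7 -13
7 0 -7
7 6 -13
8 0 -8
8 1 -9
8 2 -10
8 3 -11
8 4 -12
8 5 -13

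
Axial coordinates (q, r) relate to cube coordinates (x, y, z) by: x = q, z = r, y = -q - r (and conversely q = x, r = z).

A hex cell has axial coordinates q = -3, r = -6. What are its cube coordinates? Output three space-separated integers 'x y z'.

Answer: -3 9 -6

Derivation:
x = q = -3
z = r = -6
y = -x - z = -(-3) - (-6) = 9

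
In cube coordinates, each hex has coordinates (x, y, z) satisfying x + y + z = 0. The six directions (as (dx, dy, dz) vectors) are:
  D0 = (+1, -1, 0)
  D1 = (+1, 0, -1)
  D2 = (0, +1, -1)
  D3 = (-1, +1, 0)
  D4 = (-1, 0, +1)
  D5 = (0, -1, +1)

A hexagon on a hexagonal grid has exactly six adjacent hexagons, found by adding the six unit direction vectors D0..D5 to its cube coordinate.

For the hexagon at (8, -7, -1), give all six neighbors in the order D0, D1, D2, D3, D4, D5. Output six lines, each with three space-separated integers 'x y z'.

Answer: 9 -8 -1
9 -7 -2
8 -6 -2
7 -6 -1
7 -7 0
8 -8 0

Derivation:
Center: (8, -7, -1). Add each direction:
  D0: (8, -7, -1) + (1, -1, 0) = (9, -8, -1)
  D1: (8, -7, -1) + (1, 0, -1) = (9, -7, -2)
  D2: (8, -7, -1) + (0, 1, -1) = (8, -6, -2)
  D3: (8, -7, -1) + (-1, 1, 0) = (7, -6, -1)
  D4: (8, -7, -1) + (-1, 0, 1) = (7, -7, 0)
  D5: (8, -7, -1) + (0, -1, 1) = (8, -8, 0)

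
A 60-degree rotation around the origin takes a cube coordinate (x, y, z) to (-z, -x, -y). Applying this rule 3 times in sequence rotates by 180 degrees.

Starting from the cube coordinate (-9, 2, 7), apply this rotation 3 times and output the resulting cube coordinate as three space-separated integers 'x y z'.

Answer: 9 -2 -7

Derivation:
Start: (-9, 2, 7)
Step 1: (-9, 2, 7) -> (-(7), -(-9), -(2)) = (-7, 9, -2)
Step 2: (-7, 9, -2) -> (-(-2), -(-7), -(9)) = (2, 7, -9)
Step 3: (2, 7, -9) -> (-(-9), -(2), -(7)) = (9, -2, -7)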